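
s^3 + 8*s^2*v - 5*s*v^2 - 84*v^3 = (s - 3*v)*(s + 4*v)*(s + 7*v)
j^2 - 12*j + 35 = (j - 7)*(j - 5)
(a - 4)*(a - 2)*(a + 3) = a^3 - 3*a^2 - 10*a + 24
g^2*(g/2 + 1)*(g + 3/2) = g^4/2 + 7*g^3/4 + 3*g^2/2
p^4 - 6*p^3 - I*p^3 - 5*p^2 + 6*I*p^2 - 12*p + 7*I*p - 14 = (p - 7)*(p + 1)*(p - 2*I)*(p + I)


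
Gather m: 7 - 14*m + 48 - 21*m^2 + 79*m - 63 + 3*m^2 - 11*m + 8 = -18*m^2 + 54*m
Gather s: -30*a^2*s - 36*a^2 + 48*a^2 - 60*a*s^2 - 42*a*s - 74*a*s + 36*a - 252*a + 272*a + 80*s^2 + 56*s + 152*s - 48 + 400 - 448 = 12*a^2 + 56*a + s^2*(80 - 60*a) + s*(-30*a^2 - 116*a + 208) - 96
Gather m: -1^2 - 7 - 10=-18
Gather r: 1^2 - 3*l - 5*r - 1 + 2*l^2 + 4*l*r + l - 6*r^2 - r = 2*l^2 - 2*l - 6*r^2 + r*(4*l - 6)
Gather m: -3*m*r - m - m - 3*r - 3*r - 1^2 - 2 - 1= m*(-3*r - 2) - 6*r - 4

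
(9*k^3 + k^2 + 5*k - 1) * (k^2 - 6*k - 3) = 9*k^5 - 53*k^4 - 28*k^3 - 34*k^2 - 9*k + 3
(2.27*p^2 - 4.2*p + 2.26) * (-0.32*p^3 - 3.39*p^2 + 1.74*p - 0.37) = -0.7264*p^5 - 6.3513*p^4 + 17.4646*p^3 - 15.8093*p^2 + 5.4864*p - 0.8362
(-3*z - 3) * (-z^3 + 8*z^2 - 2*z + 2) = 3*z^4 - 21*z^3 - 18*z^2 - 6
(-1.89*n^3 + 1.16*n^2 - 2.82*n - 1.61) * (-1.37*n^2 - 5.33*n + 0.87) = 2.5893*n^5 + 8.4845*n^4 - 3.9637*n^3 + 18.2455*n^2 + 6.1279*n - 1.4007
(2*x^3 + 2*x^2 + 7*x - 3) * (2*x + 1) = 4*x^4 + 6*x^3 + 16*x^2 + x - 3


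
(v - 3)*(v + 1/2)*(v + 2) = v^3 - v^2/2 - 13*v/2 - 3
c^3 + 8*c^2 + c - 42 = (c - 2)*(c + 3)*(c + 7)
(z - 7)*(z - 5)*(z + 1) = z^3 - 11*z^2 + 23*z + 35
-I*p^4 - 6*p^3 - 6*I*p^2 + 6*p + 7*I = (p + 1)*(p - 7*I)*(p + I)*(-I*p + I)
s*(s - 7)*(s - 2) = s^3 - 9*s^2 + 14*s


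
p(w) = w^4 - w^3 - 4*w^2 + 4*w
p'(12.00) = 6388.00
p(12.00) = 18480.00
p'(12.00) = 6388.00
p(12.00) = 18480.00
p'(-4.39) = -357.11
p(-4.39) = 361.37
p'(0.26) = 1.79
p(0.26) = 0.76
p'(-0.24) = 5.69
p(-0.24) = -1.17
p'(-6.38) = -1105.85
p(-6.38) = 1728.20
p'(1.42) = -1.96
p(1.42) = -1.18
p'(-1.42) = -2.14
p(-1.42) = -6.82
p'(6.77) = 1053.50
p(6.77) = 1634.11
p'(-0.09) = 4.69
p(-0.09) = -0.39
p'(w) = 4*w^3 - 3*w^2 - 8*w + 4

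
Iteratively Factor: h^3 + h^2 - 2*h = (h + 2)*(h^2 - h) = h*(h + 2)*(h - 1)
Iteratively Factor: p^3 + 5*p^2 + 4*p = (p + 4)*(p^2 + p) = (p + 1)*(p + 4)*(p)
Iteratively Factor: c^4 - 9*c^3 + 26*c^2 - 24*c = (c - 4)*(c^3 - 5*c^2 + 6*c) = (c - 4)*(c - 3)*(c^2 - 2*c) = c*(c - 4)*(c - 3)*(c - 2)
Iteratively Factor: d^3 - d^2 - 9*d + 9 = (d - 3)*(d^2 + 2*d - 3) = (d - 3)*(d + 3)*(d - 1)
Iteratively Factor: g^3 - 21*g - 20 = (g + 4)*(g^2 - 4*g - 5) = (g - 5)*(g + 4)*(g + 1)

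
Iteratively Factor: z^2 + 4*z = (z + 4)*(z)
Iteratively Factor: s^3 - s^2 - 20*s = (s)*(s^2 - s - 20) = s*(s + 4)*(s - 5)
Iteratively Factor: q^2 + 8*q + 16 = (q + 4)*(q + 4)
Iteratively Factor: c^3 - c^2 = (c)*(c^2 - c) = c^2*(c - 1)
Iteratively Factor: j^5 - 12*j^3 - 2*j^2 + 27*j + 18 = (j + 3)*(j^4 - 3*j^3 - 3*j^2 + 7*j + 6) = (j - 2)*(j + 3)*(j^3 - j^2 - 5*j - 3) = (j - 2)*(j + 1)*(j + 3)*(j^2 - 2*j - 3) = (j - 3)*(j - 2)*(j + 1)*(j + 3)*(j + 1)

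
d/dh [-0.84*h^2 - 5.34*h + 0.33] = -1.68*h - 5.34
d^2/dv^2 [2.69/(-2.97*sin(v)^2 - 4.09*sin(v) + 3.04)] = (94.912884*sin(v)^4 + 98.028711*sin(v)^3 - 0.220849000000015*sin(v)^2 - 162.611038*sin(v) - 138.572122)/(2.97*sin(v)^2 + 4.09*sin(v) - 3.04)^3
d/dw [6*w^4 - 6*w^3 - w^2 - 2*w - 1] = 24*w^3 - 18*w^2 - 2*w - 2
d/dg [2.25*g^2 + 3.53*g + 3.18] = 4.5*g + 3.53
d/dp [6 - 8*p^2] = -16*p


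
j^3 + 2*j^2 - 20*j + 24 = (j - 2)^2*(j + 6)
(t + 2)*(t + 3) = t^2 + 5*t + 6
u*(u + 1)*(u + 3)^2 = u^4 + 7*u^3 + 15*u^2 + 9*u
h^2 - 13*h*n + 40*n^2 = (h - 8*n)*(h - 5*n)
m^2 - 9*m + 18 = (m - 6)*(m - 3)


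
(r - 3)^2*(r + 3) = r^3 - 3*r^2 - 9*r + 27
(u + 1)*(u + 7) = u^2 + 8*u + 7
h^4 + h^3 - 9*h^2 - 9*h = h*(h - 3)*(h + 1)*(h + 3)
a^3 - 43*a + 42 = (a - 6)*(a - 1)*(a + 7)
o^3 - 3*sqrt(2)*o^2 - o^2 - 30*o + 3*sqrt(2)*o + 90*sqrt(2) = (o - 6)*(o + 5)*(o - 3*sqrt(2))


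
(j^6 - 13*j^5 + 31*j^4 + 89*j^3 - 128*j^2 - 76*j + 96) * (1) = j^6 - 13*j^5 + 31*j^4 + 89*j^3 - 128*j^2 - 76*j + 96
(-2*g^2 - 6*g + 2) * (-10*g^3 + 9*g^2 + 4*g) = 20*g^5 + 42*g^4 - 82*g^3 - 6*g^2 + 8*g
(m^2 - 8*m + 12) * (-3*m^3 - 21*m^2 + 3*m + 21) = -3*m^5 + 3*m^4 + 135*m^3 - 255*m^2 - 132*m + 252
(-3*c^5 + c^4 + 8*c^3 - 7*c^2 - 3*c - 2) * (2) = -6*c^5 + 2*c^4 + 16*c^3 - 14*c^2 - 6*c - 4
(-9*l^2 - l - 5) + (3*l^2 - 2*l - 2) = -6*l^2 - 3*l - 7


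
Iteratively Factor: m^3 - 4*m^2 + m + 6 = (m + 1)*(m^2 - 5*m + 6) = (m - 3)*(m + 1)*(m - 2)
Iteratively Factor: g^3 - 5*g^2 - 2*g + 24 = (g - 4)*(g^2 - g - 6) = (g - 4)*(g + 2)*(g - 3)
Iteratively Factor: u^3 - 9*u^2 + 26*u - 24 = (u - 3)*(u^2 - 6*u + 8) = (u - 4)*(u - 3)*(u - 2)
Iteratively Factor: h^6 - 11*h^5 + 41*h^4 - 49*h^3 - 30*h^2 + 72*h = (h + 1)*(h^5 - 12*h^4 + 53*h^3 - 102*h^2 + 72*h) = (h - 4)*(h + 1)*(h^4 - 8*h^3 + 21*h^2 - 18*h) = (h - 4)*(h - 2)*(h + 1)*(h^3 - 6*h^2 + 9*h) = (h - 4)*(h - 3)*(h - 2)*(h + 1)*(h^2 - 3*h) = h*(h - 4)*(h - 3)*(h - 2)*(h + 1)*(h - 3)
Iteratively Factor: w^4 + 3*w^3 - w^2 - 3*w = (w + 3)*(w^3 - w) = (w - 1)*(w + 3)*(w^2 + w) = w*(w - 1)*(w + 3)*(w + 1)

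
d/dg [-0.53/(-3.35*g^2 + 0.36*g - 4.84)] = (0.1908 - 3.551*g)/(3.35*g^2 - 0.36*g + 4.84)^2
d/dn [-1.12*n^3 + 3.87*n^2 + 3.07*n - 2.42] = -3.36*n^2 + 7.74*n + 3.07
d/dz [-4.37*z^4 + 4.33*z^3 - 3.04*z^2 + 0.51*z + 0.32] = -17.48*z^3 + 12.99*z^2 - 6.08*z + 0.51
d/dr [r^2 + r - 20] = 2*r + 1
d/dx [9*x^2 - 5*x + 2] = 18*x - 5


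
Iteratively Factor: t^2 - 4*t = (t)*(t - 4)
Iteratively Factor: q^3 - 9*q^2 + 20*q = (q - 5)*(q^2 - 4*q) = (q - 5)*(q - 4)*(q)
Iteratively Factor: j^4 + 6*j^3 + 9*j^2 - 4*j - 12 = (j - 1)*(j^3 + 7*j^2 + 16*j + 12) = (j - 1)*(j + 2)*(j^2 + 5*j + 6) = (j - 1)*(j + 2)*(j + 3)*(j + 2)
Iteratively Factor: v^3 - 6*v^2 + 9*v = (v - 3)*(v^2 - 3*v) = (v - 3)^2*(v)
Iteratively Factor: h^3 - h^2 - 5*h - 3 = (h - 3)*(h^2 + 2*h + 1) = (h - 3)*(h + 1)*(h + 1)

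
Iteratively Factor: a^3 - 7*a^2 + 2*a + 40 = (a + 2)*(a^2 - 9*a + 20) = (a - 5)*(a + 2)*(a - 4)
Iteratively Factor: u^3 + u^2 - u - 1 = (u + 1)*(u^2 - 1) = (u - 1)*(u + 1)*(u + 1)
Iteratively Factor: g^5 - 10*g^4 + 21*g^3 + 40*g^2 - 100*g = (g + 2)*(g^4 - 12*g^3 + 45*g^2 - 50*g) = (g - 5)*(g + 2)*(g^3 - 7*g^2 + 10*g) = (g - 5)*(g - 2)*(g + 2)*(g^2 - 5*g) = (g - 5)^2*(g - 2)*(g + 2)*(g)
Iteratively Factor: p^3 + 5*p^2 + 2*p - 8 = (p + 2)*(p^2 + 3*p - 4) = (p + 2)*(p + 4)*(p - 1)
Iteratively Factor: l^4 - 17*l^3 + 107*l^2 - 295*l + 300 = (l - 4)*(l^3 - 13*l^2 + 55*l - 75) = (l - 4)*(l - 3)*(l^2 - 10*l + 25) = (l - 5)*(l - 4)*(l - 3)*(l - 5)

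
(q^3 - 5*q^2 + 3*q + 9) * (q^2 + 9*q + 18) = q^5 + 4*q^4 - 24*q^3 - 54*q^2 + 135*q + 162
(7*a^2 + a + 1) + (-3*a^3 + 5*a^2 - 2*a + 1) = -3*a^3 + 12*a^2 - a + 2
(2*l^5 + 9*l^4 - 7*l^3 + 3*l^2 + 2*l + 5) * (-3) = -6*l^5 - 27*l^4 + 21*l^3 - 9*l^2 - 6*l - 15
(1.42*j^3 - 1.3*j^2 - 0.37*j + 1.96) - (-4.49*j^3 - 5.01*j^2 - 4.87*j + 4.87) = 5.91*j^3 + 3.71*j^2 + 4.5*j - 2.91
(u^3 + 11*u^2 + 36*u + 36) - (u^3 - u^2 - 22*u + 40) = 12*u^2 + 58*u - 4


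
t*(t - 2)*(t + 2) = t^3 - 4*t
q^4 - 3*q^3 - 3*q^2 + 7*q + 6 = (q - 3)*(q - 2)*(q + 1)^2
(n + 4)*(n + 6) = n^2 + 10*n + 24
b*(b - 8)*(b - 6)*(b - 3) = b^4 - 17*b^3 + 90*b^2 - 144*b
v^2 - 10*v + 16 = (v - 8)*(v - 2)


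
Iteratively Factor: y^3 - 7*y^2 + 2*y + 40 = (y + 2)*(y^2 - 9*y + 20) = (y - 5)*(y + 2)*(y - 4)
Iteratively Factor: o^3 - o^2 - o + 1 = (o + 1)*(o^2 - 2*o + 1) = (o - 1)*(o + 1)*(o - 1)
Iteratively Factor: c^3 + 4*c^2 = (c)*(c^2 + 4*c) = c^2*(c + 4)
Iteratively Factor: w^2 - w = (w - 1)*(w)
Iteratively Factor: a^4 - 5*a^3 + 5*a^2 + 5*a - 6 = (a - 1)*(a^3 - 4*a^2 + a + 6) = (a - 1)*(a + 1)*(a^2 - 5*a + 6) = (a - 2)*(a - 1)*(a + 1)*(a - 3)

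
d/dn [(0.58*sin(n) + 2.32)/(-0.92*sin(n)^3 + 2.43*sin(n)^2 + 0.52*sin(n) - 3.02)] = (1.0672*sin(n)^3 + 4.9938*sin(n)^2 - 11.2752*sin(n) - 2.958)*cos(n)/(0.8464*sin(n)^6 - 4.4712*sin(n)^5 + 4.9481*sin(n)^4 + 8.084*sin(n)^3 - 14.4068*sin(n)^2 - 3.1408*sin(n) + 9.1204)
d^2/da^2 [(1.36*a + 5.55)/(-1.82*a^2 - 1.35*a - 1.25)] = (-(1.36*a + 5.55)*(3.64*a + 1.35)*(7.28*a + 2.7) + (14.8512*a + 23.874)*(1.82*a^2 + 1.35*a + 1.25))/(1.82*a^2 + 1.35*a + 1.25)^3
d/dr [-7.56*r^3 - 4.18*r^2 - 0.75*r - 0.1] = -22.68*r^2 - 8.36*r - 0.75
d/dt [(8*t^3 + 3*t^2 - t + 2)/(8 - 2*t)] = (-16*t^3 + 93*t^2 + 24*t - 2)/(2*(t^2 - 8*t + 16))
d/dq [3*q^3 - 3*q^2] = 3*q*(3*q - 2)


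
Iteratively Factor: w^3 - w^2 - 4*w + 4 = (w - 2)*(w^2 + w - 2) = (w - 2)*(w + 2)*(w - 1)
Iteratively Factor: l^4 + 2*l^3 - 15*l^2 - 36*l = (l)*(l^3 + 2*l^2 - 15*l - 36) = l*(l + 3)*(l^2 - l - 12) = l*(l - 4)*(l + 3)*(l + 3)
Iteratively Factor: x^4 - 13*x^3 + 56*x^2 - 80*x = (x - 4)*(x^3 - 9*x^2 + 20*x) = (x - 4)^2*(x^2 - 5*x) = (x - 5)*(x - 4)^2*(x)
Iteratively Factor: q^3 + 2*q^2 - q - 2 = (q + 1)*(q^2 + q - 2) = (q + 1)*(q + 2)*(q - 1)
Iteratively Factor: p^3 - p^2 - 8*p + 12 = (p + 3)*(p^2 - 4*p + 4) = (p - 2)*(p + 3)*(p - 2)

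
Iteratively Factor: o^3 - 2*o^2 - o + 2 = (o - 2)*(o^2 - 1) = (o - 2)*(o + 1)*(o - 1)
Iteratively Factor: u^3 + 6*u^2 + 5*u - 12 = (u - 1)*(u^2 + 7*u + 12) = (u - 1)*(u + 3)*(u + 4)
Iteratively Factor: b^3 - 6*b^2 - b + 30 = (b - 5)*(b^2 - b - 6) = (b - 5)*(b + 2)*(b - 3)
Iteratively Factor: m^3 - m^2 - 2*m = (m + 1)*(m^2 - 2*m) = (m - 2)*(m + 1)*(m)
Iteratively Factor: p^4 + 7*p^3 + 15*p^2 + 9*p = (p + 3)*(p^3 + 4*p^2 + 3*p) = (p + 1)*(p + 3)*(p^2 + 3*p) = (p + 1)*(p + 3)^2*(p)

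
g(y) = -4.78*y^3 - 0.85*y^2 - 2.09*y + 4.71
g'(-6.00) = -508.13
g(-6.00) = 1019.13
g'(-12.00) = -2046.65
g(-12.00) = 8167.23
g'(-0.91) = -12.42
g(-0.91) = 9.51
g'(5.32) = -416.99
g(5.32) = -750.18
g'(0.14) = -2.61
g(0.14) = 4.39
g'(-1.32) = -24.83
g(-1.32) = 16.98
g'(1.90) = -57.09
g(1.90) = -35.12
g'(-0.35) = -3.25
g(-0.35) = 5.54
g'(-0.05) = -2.04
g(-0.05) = 4.81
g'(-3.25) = -148.03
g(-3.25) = 166.61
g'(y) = -14.34*y^2 - 1.7*y - 2.09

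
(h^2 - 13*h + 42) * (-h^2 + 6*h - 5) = -h^4 + 19*h^3 - 125*h^2 + 317*h - 210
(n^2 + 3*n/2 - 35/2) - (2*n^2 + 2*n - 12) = -n^2 - n/2 - 11/2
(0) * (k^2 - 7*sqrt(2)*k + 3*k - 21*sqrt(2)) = 0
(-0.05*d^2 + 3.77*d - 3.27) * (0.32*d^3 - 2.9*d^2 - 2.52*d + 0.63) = -0.016*d^5 + 1.3514*d^4 - 11.8534*d^3 - 0.0489000000000003*d^2 + 10.6155*d - 2.0601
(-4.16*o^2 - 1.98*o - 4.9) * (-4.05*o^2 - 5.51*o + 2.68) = 16.848*o^4 + 30.9406*o^3 + 19.606*o^2 + 21.6926*o - 13.132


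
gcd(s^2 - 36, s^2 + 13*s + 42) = s + 6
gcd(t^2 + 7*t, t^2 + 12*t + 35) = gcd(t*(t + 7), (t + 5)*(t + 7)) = t + 7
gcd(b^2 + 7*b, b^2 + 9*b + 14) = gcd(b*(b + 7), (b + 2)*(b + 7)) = b + 7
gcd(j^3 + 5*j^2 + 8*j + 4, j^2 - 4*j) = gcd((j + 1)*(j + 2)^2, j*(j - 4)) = 1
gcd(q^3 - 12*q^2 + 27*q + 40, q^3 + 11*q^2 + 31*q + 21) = q + 1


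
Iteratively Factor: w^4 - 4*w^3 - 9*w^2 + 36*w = (w)*(w^3 - 4*w^2 - 9*w + 36) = w*(w - 4)*(w^2 - 9) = w*(w - 4)*(w - 3)*(w + 3)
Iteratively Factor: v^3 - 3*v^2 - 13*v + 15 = (v + 3)*(v^2 - 6*v + 5) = (v - 5)*(v + 3)*(v - 1)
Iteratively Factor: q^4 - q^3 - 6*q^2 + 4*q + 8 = (q + 1)*(q^3 - 2*q^2 - 4*q + 8) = (q - 2)*(q + 1)*(q^2 - 4) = (q - 2)*(q + 1)*(q + 2)*(q - 2)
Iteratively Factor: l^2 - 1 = (l + 1)*(l - 1)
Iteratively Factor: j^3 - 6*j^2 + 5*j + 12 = (j + 1)*(j^2 - 7*j + 12) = (j - 3)*(j + 1)*(j - 4)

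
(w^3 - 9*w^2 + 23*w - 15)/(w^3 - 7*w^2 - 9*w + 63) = (w^2 - 6*w + 5)/(w^2 - 4*w - 21)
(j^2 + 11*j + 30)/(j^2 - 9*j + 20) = (j^2 + 11*j + 30)/(j^2 - 9*j + 20)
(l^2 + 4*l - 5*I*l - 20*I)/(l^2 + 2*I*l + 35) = (l + 4)/(l + 7*I)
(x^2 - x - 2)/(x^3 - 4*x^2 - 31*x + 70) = (x + 1)/(x^2 - 2*x - 35)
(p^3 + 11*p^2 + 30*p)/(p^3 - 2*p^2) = (p^2 + 11*p + 30)/(p*(p - 2))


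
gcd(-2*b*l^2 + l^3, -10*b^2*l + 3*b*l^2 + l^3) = 2*b*l - l^2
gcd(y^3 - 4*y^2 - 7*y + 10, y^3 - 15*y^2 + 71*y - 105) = y - 5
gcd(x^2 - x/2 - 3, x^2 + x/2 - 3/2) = x + 3/2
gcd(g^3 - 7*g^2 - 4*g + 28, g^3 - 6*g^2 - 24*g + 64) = g - 2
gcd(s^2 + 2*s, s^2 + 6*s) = s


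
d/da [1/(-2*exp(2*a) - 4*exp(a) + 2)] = (exp(a) + 1)*exp(a)/(exp(2*a) + 2*exp(a) - 1)^2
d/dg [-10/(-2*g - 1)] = -20/(2*g + 1)^2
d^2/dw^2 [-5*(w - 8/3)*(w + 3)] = -10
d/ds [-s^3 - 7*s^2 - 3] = s*(-3*s - 14)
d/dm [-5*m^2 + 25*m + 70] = 25 - 10*m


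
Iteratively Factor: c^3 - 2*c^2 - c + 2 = (c + 1)*(c^2 - 3*c + 2) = (c - 1)*(c + 1)*(c - 2)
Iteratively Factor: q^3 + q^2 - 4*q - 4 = (q + 2)*(q^2 - q - 2) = (q - 2)*(q + 2)*(q + 1)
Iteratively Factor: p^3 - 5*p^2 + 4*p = (p)*(p^2 - 5*p + 4) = p*(p - 4)*(p - 1)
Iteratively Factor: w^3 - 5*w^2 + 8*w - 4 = (w - 2)*(w^2 - 3*w + 2) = (w - 2)^2*(w - 1)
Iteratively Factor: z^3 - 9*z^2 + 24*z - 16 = (z - 4)*(z^2 - 5*z + 4) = (z - 4)^2*(z - 1)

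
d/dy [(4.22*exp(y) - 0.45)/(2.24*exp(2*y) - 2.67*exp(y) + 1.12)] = (-9.4528*exp(2*y) + 2.016*exp(y) + 3.5249)*exp(y)/(5.0176*exp(4*y) - 11.9616*exp(3*y) + 12.1465*exp(2*y) - 5.9808*exp(y) + 1.2544)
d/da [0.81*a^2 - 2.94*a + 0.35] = 1.62*a - 2.94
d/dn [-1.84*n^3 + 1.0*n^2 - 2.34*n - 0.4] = -5.52*n^2 + 2.0*n - 2.34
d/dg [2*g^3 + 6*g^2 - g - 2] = 6*g^2 + 12*g - 1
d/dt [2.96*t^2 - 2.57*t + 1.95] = 5.92*t - 2.57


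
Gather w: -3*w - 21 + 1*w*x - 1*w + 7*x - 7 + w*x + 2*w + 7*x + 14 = w*(2*x - 2) + 14*x - 14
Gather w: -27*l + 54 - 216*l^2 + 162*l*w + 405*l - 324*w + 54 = -216*l^2 + 378*l + w*(162*l - 324) + 108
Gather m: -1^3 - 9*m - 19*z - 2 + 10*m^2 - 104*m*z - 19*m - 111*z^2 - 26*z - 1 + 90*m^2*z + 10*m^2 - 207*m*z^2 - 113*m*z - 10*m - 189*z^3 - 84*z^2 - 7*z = m^2*(90*z + 20) + m*(-207*z^2 - 217*z - 38) - 189*z^3 - 195*z^2 - 52*z - 4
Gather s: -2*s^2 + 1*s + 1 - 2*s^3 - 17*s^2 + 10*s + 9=-2*s^3 - 19*s^2 + 11*s + 10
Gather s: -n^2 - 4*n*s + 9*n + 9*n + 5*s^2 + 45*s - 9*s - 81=-n^2 + 18*n + 5*s^2 + s*(36 - 4*n) - 81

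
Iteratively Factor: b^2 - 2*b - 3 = (b + 1)*(b - 3)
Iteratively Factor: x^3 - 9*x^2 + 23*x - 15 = (x - 1)*(x^2 - 8*x + 15) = (x - 3)*(x - 1)*(x - 5)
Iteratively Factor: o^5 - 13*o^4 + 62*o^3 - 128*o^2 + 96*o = (o)*(o^4 - 13*o^3 + 62*o^2 - 128*o + 96) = o*(o - 3)*(o^3 - 10*o^2 + 32*o - 32) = o*(o - 4)*(o - 3)*(o^2 - 6*o + 8) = o*(o - 4)*(o - 3)*(o - 2)*(o - 4)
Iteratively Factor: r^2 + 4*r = (r)*(r + 4)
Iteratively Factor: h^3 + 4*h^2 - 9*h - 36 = (h + 4)*(h^2 - 9) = (h - 3)*(h + 4)*(h + 3)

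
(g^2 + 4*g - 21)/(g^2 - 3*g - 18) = (-g^2 - 4*g + 21)/(-g^2 + 3*g + 18)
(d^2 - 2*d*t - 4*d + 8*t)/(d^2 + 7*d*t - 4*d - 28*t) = (d - 2*t)/(d + 7*t)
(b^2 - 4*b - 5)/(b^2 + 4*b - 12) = (b^2 - 4*b - 5)/(b^2 + 4*b - 12)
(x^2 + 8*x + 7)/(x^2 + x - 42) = (x + 1)/(x - 6)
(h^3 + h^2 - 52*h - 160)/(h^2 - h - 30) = (h^2 - 4*h - 32)/(h - 6)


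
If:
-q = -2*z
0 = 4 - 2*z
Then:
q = 4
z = 2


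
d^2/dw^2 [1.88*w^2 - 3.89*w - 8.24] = 3.76000000000000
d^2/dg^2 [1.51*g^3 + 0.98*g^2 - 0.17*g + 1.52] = 9.06*g + 1.96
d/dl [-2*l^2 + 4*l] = 4 - 4*l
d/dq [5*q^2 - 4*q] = 10*q - 4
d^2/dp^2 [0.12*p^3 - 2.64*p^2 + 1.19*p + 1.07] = 0.72*p - 5.28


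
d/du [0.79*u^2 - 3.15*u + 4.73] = 1.58*u - 3.15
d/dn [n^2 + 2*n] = 2*n + 2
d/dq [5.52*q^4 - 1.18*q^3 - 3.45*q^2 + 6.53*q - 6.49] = 22.08*q^3 - 3.54*q^2 - 6.9*q + 6.53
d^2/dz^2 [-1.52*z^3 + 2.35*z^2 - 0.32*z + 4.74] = 4.7 - 9.12*z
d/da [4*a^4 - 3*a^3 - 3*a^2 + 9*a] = 16*a^3 - 9*a^2 - 6*a + 9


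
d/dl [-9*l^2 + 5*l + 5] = 5 - 18*l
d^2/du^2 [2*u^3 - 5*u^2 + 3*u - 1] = 12*u - 10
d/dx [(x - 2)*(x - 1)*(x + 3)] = 3*x^2 - 7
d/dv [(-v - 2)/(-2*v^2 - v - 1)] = (2*v^2 + v - (v + 2)*(4*v + 1) + 1)/(2*v^2 + v + 1)^2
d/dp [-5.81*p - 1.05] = -5.81000000000000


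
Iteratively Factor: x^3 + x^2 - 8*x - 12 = (x + 2)*(x^2 - x - 6) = (x + 2)^2*(x - 3)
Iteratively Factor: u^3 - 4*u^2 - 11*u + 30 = (u + 3)*(u^2 - 7*u + 10) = (u - 2)*(u + 3)*(u - 5)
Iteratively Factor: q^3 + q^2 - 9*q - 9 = (q + 1)*(q^2 - 9) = (q - 3)*(q + 1)*(q + 3)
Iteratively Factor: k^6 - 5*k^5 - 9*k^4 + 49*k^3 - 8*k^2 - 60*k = (k - 2)*(k^5 - 3*k^4 - 15*k^3 + 19*k^2 + 30*k) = k*(k - 2)*(k^4 - 3*k^3 - 15*k^2 + 19*k + 30) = k*(k - 2)^2*(k^3 - k^2 - 17*k - 15) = k*(k - 2)^2*(k + 3)*(k^2 - 4*k - 5) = k*(k - 5)*(k - 2)^2*(k + 3)*(k + 1)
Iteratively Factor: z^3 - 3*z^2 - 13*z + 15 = (z - 5)*(z^2 + 2*z - 3) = (z - 5)*(z - 1)*(z + 3)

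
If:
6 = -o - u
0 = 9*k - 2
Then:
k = 2/9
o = -u - 6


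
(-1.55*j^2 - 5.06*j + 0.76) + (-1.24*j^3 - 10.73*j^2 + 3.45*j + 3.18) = -1.24*j^3 - 12.28*j^2 - 1.61*j + 3.94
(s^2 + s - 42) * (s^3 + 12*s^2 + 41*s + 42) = s^5 + 13*s^4 + 11*s^3 - 421*s^2 - 1680*s - 1764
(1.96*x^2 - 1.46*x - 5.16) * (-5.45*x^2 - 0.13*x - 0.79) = -10.682*x^4 + 7.7022*x^3 + 26.7634*x^2 + 1.8242*x + 4.0764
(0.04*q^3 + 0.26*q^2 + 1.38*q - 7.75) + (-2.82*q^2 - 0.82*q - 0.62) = 0.04*q^3 - 2.56*q^2 + 0.56*q - 8.37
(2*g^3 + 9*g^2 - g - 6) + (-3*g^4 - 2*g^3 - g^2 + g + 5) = -3*g^4 + 8*g^2 - 1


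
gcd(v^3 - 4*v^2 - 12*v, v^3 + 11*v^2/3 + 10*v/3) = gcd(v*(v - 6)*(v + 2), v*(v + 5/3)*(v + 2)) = v^2 + 2*v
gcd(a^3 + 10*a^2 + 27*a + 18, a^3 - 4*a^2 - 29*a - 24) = a^2 + 4*a + 3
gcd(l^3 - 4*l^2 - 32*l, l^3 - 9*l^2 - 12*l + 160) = l^2 - 4*l - 32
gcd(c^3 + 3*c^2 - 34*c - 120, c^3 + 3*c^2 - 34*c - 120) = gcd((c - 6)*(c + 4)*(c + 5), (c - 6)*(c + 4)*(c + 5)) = c^3 + 3*c^2 - 34*c - 120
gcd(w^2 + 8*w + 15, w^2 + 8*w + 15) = w^2 + 8*w + 15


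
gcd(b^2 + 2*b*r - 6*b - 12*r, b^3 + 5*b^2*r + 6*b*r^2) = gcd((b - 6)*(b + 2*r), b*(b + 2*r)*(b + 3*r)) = b + 2*r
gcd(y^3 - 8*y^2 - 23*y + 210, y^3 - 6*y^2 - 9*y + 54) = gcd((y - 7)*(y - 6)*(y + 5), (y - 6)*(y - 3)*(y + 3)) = y - 6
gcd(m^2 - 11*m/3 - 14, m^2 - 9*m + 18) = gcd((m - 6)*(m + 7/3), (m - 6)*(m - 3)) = m - 6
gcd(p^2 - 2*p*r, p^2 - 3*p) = p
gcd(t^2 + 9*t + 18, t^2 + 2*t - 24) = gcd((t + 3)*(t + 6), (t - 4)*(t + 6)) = t + 6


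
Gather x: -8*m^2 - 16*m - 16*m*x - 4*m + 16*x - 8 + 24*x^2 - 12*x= -8*m^2 - 20*m + 24*x^2 + x*(4 - 16*m) - 8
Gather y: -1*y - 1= -y - 1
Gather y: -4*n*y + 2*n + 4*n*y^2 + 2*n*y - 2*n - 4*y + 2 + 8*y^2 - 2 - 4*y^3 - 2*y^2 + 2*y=-4*y^3 + y^2*(4*n + 6) + y*(-2*n - 2)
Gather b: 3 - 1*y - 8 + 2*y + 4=y - 1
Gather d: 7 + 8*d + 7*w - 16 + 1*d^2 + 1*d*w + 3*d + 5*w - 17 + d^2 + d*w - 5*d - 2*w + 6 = 2*d^2 + d*(2*w + 6) + 10*w - 20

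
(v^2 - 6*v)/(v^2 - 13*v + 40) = v*(v - 6)/(v^2 - 13*v + 40)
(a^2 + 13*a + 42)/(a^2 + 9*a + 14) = (a + 6)/(a + 2)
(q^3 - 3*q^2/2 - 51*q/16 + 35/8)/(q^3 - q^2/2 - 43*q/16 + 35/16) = (q - 2)/(q - 1)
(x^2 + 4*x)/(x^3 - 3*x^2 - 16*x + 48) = x/(x^2 - 7*x + 12)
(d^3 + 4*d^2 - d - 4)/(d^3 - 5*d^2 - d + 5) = (d + 4)/(d - 5)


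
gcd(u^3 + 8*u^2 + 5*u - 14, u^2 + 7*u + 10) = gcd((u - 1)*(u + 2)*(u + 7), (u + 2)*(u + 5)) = u + 2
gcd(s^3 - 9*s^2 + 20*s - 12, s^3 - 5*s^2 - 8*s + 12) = s^2 - 7*s + 6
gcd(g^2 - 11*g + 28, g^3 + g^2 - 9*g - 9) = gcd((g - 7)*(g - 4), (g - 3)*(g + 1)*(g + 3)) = 1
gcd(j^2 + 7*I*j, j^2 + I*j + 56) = 1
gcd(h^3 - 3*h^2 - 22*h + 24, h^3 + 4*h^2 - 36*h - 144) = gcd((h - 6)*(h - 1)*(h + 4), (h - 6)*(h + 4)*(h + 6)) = h^2 - 2*h - 24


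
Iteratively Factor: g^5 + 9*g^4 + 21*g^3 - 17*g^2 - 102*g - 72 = (g + 4)*(g^4 + 5*g^3 + g^2 - 21*g - 18) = (g + 1)*(g + 4)*(g^3 + 4*g^2 - 3*g - 18) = (g + 1)*(g + 3)*(g + 4)*(g^2 + g - 6) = (g - 2)*(g + 1)*(g + 3)*(g + 4)*(g + 3)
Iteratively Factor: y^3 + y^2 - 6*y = (y + 3)*(y^2 - 2*y) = y*(y + 3)*(y - 2)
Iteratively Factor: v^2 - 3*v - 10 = (v + 2)*(v - 5)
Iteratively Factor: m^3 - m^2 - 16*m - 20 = (m + 2)*(m^2 - 3*m - 10) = (m + 2)^2*(m - 5)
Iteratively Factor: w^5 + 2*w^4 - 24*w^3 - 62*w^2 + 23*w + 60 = (w + 1)*(w^4 + w^3 - 25*w^2 - 37*w + 60) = (w + 1)*(w + 3)*(w^3 - 2*w^2 - 19*w + 20) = (w - 1)*(w + 1)*(w + 3)*(w^2 - w - 20) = (w - 1)*(w + 1)*(w + 3)*(w + 4)*(w - 5)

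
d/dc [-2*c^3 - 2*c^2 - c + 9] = -6*c^2 - 4*c - 1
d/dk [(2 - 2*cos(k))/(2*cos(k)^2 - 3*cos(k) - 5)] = 4*(sin(k)^2 + 2*cos(k) - 5)*sin(k)/((cos(k) + 1)^2*(2*cos(k) - 5)^2)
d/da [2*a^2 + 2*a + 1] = 4*a + 2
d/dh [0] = 0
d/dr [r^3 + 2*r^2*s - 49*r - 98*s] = 3*r^2 + 4*r*s - 49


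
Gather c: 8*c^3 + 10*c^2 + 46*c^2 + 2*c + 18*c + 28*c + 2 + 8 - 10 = 8*c^3 + 56*c^2 + 48*c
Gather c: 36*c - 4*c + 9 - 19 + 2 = 32*c - 8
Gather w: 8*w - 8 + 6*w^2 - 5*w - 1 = 6*w^2 + 3*w - 9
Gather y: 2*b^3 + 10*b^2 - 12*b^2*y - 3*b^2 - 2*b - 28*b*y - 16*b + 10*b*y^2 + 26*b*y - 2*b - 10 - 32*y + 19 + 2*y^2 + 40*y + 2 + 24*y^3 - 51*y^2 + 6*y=2*b^3 + 7*b^2 - 20*b + 24*y^3 + y^2*(10*b - 49) + y*(-12*b^2 - 2*b + 14) + 11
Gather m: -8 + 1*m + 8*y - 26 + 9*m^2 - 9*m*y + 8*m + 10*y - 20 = 9*m^2 + m*(9 - 9*y) + 18*y - 54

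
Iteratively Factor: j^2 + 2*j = (j + 2)*(j)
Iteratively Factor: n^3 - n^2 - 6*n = (n)*(n^2 - n - 6) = n*(n + 2)*(n - 3)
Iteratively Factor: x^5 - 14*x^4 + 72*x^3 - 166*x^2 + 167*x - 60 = (x - 4)*(x^4 - 10*x^3 + 32*x^2 - 38*x + 15) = (x - 4)*(x - 1)*(x^3 - 9*x^2 + 23*x - 15) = (x - 5)*(x - 4)*(x - 1)*(x^2 - 4*x + 3) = (x - 5)*(x - 4)*(x - 1)^2*(x - 3)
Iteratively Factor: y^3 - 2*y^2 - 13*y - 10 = (y - 5)*(y^2 + 3*y + 2) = (y - 5)*(y + 1)*(y + 2)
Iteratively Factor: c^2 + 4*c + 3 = (c + 3)*(c + 1)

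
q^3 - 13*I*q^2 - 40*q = q*(q - 8*I)*(q - 5*I)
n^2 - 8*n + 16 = (n - 4)^2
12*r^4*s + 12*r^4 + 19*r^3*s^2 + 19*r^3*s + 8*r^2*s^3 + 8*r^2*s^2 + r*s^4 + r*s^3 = (r + s)*(3*r + s)*(4*r + s)*(r*s + r)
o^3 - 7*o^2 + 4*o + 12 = (o - 6)*(o - 2)*(o + 1)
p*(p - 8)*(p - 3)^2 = p^4 - 14*p^3 + 57*p^2 - 72*p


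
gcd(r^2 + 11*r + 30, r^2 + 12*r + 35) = r + 5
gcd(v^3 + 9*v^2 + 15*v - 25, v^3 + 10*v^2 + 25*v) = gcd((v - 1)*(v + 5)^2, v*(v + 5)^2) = v^2 + 10*v + 25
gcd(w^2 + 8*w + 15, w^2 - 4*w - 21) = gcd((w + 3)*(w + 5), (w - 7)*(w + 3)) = w + 3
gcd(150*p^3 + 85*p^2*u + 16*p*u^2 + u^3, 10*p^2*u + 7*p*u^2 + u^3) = 5*p + u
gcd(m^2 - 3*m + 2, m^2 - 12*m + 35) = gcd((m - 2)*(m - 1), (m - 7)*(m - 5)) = 1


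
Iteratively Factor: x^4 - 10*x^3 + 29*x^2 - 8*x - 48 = (x - 4)*(x^3 - 6*x^2 + 5*x + 12) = (x - 4)*(x - 3)*(x^2 - 3*x - 4) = (x - 4)^2*(x - 3)*(x + 1)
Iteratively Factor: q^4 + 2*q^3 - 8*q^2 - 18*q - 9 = (q + 1)*(q^3 + q^2 - 9*q - 9) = (q + 1)*(q + 3)*(q^2 - 2*q - 3) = (q - 3)*(q + 1)*(q + 3)*(q + 1)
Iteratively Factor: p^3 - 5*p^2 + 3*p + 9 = (p - 3)*(p^2 - 2*p - 3) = (p - 3)*(p + 1)*(p - 3)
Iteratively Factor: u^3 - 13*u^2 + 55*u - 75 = (u - 5)*(u^2 - 8*u + 15) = (u - 5)*(u - 3)*(u - 5)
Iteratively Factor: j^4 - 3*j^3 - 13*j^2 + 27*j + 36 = (j - 3)*(j^3 - 13*j - 12) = (j - 4)*(j - 3)*(j^2 + 4*j + 3) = (j - 4)*(j - 3)*(j + 1)*(j + 3)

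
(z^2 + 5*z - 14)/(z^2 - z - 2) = (z + 7)/(z + 1)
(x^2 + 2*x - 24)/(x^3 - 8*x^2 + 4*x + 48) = (x + 6)/(x^2 - 4*x - 12)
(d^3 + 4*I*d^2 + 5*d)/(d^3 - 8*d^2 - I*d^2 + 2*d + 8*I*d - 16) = d*(d^2 + 4*I*d + 5)/(d^3 - d^2*(8 + I) + 2*d*(1 + 4*I) - 16)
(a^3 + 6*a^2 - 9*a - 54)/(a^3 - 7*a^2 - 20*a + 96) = (a^2 + 9*a + 18)/(a^2 - 4*a - 32)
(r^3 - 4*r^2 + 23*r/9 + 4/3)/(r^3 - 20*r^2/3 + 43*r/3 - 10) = (9*r^2 - 9*r - 4)/(3*(3*r^2 - 11*r + 10))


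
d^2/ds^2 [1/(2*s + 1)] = 8/(2*s + 1)^3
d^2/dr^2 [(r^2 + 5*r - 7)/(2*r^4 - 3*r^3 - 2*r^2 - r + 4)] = 6*(4*r^8 + 34*r^7 - 169*r^6 + 239*r^5 - 37*r^4 - 207*r^3 + 191*r^2 - 58*r - 9)/(8*r^12 - 36*r^11 + 30*r^10 + 33*r^9 + 54*r^8 - 183*r^7 - 26*r^6 + 75*r^5 + 210*r^4 - 97*r^3 - 84*r^2 - 48*r + 64)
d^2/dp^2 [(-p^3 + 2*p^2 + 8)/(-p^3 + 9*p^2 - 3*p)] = 2*(7*p^6 - 9*p^5 - 30*p^4 + 531*p^3 - 2016*p^2 + 648*p - 72)/(p^3*(p^6 - 27*p^5 + 252*p^4 - 891*p^3 + 756*p^2 - 243*p + 27))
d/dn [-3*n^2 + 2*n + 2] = 2 - 6*n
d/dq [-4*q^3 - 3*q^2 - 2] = 6*q*(-2*q - 1)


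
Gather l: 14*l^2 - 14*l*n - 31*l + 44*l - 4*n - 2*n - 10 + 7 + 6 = 14*l^2 + l*(13 - 14*n) - 6*n + 3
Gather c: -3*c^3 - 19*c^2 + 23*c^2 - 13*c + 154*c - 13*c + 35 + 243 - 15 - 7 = -3*c^3 + 4*c^2 + 128*c + 256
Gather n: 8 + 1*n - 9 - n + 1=0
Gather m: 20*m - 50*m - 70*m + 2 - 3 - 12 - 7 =-100*m - 20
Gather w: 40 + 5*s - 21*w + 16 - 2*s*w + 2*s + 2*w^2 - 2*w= 7*s + 2*w^2 + w*(-2*s - 23) + 56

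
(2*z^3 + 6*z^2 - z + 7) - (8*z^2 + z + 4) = 2*z^3 - 2*z^2 - 2*z + 3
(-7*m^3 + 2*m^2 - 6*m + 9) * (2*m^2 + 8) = -14*m^5 + 4*m^4 - 68*m^3 + 34*m^2 - 48*m + 72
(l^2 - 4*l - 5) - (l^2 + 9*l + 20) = -13*l - 25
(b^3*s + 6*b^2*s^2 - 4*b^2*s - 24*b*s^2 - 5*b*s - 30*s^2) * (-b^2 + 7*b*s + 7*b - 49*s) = -b^5*s + b^4*s^2 + 11*b^4*s + 42*b^3*s^3 - 11*b^3*s^2 - 23*b^3*s - 462*b^2*s^3 + 23*b^2*s^2 - 35*b^2*s + 966*b*s^3 + 35*b*s^2 + 1470*s^3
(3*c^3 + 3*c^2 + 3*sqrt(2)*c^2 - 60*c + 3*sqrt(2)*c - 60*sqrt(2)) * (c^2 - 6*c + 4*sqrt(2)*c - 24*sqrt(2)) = 3*c^5 - 15*c^4 + 15*sqrt(2)*c^4 - 75*sqrt(2)*c^3 - 54*c^3 - 390*sqrt(2)*c^2 + 240*c^2 - 624*c + 1800*sqrt(2)*c + 2880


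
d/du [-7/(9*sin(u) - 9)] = 7*cos(u)/(9*(sin(u) - 1)^2)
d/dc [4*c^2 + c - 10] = 8*c + 1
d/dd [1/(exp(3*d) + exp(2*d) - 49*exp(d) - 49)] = (-3*exp(2*d) - 2*exp(d) + 49)*exp(d)/(exp(3*d) + exp(2*d) - 49*exp(d) - 49)^2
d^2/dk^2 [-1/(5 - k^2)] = 2*(3*k^2 + 5)/(k^2 - 5)^3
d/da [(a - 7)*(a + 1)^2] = (a + 1)*(3*a - 13)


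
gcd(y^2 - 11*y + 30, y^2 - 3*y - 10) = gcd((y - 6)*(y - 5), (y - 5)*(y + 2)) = y - 5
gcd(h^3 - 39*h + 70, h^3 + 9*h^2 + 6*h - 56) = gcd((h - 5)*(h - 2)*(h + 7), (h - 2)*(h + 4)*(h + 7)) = h^2 + 5*h - 14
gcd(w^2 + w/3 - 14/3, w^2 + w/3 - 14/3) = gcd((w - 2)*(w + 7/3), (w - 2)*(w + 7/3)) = w^2 + w/3 - 14/3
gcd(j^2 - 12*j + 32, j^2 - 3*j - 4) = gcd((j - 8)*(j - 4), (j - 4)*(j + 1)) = j - 4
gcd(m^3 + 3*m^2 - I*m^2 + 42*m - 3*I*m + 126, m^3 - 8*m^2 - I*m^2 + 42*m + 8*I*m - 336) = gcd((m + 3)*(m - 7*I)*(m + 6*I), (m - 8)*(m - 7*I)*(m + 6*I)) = m^2 - I*m + 42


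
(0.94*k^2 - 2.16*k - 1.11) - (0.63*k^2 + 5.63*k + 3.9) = 0.31*k^2 - 7.79*k - 5.01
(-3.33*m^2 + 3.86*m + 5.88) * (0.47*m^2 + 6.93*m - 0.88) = -1.5651*m^4 - 21.2627*m^3 + 32.4438*m^2 + 37.3516*m - 5.1744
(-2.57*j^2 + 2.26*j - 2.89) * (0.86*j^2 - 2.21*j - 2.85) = -2.2102*j^4 + 7.6233*j^3 - 0.1555*j^2 - 0.0541*j + 8.2365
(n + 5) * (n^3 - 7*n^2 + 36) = n^4 - 2*n^3 - 35*n^2 + 36*n + 180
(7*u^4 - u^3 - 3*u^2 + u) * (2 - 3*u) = -21*u^5 + 17*u^4 + 7*u^3 - 9*u^2 + 2*u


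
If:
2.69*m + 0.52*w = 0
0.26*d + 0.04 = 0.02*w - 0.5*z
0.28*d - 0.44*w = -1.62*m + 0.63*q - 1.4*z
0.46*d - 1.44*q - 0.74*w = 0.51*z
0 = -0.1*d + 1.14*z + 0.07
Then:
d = -0.05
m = 0.05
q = 0.14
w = -0.26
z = -0.07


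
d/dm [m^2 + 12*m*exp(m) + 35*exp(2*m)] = 12*m*exp(m) + 2*m + 70*exp(2*m) + 12*exp(m)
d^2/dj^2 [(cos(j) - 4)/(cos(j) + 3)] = 7*(cos(j)^2 - 3*cos(j) - 2)/(cos(j) + 3)^3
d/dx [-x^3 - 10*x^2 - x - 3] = -3*x^2 - 20*x - 1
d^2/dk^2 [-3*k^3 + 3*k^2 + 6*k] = 6 - 18*k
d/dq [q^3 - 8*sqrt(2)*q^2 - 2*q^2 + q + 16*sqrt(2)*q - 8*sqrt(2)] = 3*q^2 - 16*sqrt(2)*q - 4*q + 1 + 16*sqrt(2)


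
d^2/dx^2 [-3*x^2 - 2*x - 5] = -6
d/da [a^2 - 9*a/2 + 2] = 2*a - 9/2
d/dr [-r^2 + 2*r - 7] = 2 - 2*r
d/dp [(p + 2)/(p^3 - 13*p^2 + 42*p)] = (p*(p^2 - 13*p + 42) - (p + 2)*(3*p^2 - 26*p + 42))/(p^2*(p^2 - 13*p + 42)^2)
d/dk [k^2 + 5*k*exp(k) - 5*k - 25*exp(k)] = 5*k*exp(k) + 2*k - 20*exp(k) - 5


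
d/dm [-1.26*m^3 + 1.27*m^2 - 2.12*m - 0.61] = -3.78*m^2 + 2.54*m - 2.12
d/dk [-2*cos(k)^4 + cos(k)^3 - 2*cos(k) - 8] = (8*cos(k)^3 - 3*cos(k)^2 + 2)*sin(k)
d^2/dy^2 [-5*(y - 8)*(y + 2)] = -10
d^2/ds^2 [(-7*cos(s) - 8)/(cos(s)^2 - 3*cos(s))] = (53*sin(s)^4/cos(s)^3 - 7*sin(s)^2 - 79 + 130/cos(s) + 144/cos(s)^2 - 197/cos(s)^3)/(cos(s) - 3)^3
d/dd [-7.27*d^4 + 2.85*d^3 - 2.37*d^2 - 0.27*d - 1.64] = -29.08*d^3 + 8.55*d^2 - 4.74*d - 0.27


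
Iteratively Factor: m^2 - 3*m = (m - 3)*(m)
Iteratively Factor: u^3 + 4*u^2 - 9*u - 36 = (u + 4)*(u^2 - 9) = (u - 3)*(u + 4)*(u + 3)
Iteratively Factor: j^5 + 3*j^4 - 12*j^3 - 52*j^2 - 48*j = (j - 4)*(j^4 + 7*j^3 + 16*j^2 + 12*j) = j*(j - 4)*(j^3 + 7*j^2 + 16*j + 12) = j*(j - 4)*(j + 3)*(j^2 + 4*j + 4) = j*(j - 4)*(j + 2)*(j + 3)*(j + 2)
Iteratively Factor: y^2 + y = (y)*(y + 1)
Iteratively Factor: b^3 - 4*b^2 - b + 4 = (b - 4)*(b^2 - 1) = (b - 4)*(b - 1)*(b + 1)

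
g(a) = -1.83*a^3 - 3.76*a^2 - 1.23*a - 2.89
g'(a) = -5.49*a^2 - 7.52*a - 1.23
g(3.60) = -141.43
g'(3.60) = -99.45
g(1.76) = -26.68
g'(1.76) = -31.47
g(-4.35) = 81.94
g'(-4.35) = -72.40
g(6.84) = -772.84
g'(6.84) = -309.52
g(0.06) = -2.98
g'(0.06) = -1.70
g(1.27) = -14.27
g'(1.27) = -19.64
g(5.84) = -502.80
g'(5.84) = -232.39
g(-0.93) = -3.53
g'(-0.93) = 1.02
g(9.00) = -1652.59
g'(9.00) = -513.60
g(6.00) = -540.91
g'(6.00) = -243.99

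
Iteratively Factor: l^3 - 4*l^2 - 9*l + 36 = (l - 3)*(l^2 - l - 12) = (l - 4)*(l - 3)*(l + 3)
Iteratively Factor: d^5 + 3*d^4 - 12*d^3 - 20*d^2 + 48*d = (d - 2)*(d^4 + 5*d^3 - 2*d^2 - 24*d) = d*(d - 2)*(d^3 + 5*d^2 - 2*d - 24) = d*(d - 2)*(d + 4)*(d^2 + d - 6) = d*(d - 2)*(d + 3)*(d + 4)*(d - 2)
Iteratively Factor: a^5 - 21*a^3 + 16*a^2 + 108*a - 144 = (a - 2)*(a^4 + 2*a^3 - 17*a^2 - 18*a + 72) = (a - 2)*(a + 4)*(a^3 - 2*a^2 - 9*a + 18) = (a - 2)*(a + 3)*(a + 4)*(a^2 - 5*a + 6) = (a - 3)*(a - 2)*(a + 3)*(a + 4)*(a - 2)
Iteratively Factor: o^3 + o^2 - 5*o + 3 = (o + 3)*(o^2 - 2*o + 1) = (o - 1)*(o + 3)*(o - 1)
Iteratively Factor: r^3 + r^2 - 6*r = (r + 3)*(r^2 - 2*r) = r*(r + 3)*(r - 2)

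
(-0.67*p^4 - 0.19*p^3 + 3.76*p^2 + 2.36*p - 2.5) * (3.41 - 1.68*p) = 1.1256*p^5 - 1.9655*p^4 - 6.9647*p^3 + 8.8568*p^2 + 12.2476*p - 8.525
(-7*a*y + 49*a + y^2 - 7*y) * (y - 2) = -7*a*y^2 + 63*a*y - 98*a + y^3 - 9*y^2 + 14*y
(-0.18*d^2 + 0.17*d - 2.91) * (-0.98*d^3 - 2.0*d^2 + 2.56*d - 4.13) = 0.1764*d^5 + 0.1934*d^4 + 2.051*d^3 + 6.9986*d^2 - 8.1517*d + 12.0183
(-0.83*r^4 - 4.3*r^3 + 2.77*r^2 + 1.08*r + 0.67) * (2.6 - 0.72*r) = 0.5976*r^5 + 0.938*r^4 - 13.1744*r^3 + 6.4244*r^2 + 2.3256*r + 1.742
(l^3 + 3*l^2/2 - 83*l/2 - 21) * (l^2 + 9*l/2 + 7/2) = l^5 + 6*l^4 - 125*l^3/4 - 405*l^2/2 - 959*l/4 - 147/2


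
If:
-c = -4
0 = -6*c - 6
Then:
No Solution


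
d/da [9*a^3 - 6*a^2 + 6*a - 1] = 27*a^2 - 12*a + 6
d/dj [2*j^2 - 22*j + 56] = 4*j - 22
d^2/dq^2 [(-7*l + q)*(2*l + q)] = 2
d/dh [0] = 0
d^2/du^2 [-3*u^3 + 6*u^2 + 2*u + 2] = 12 - 18*u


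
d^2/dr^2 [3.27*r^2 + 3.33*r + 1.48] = 6.54000000000000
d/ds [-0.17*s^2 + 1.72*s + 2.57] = 1.72 - 0.34*s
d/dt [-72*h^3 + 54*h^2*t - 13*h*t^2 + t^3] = 54*h^2 - 26*h*t + 3*t^2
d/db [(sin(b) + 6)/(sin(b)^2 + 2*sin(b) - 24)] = -cos(b)/(sin(b) - 4)^2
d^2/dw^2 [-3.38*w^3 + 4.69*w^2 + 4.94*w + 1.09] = 9.38 - 20.28*w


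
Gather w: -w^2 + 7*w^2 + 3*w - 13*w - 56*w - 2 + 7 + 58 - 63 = 6*w^2 - 66*w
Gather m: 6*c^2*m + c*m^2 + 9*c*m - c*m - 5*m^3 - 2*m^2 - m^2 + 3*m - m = -5*m^3 + m^2*(c - 3) + m*(6*c^2 + 8*c + 2)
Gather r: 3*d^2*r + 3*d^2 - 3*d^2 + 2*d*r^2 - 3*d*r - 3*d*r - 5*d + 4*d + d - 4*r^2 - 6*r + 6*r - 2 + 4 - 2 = r^2*(2*d - 4) + r*(3*d^2 - 6*d)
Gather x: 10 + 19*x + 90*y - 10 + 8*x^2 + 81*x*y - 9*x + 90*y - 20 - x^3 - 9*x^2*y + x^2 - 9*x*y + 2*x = -x^3 + x^2*(9 - 9*y) + x*(72*y + 12) + 180*y - 20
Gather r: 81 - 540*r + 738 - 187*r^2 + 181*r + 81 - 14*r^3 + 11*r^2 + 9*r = -14*r^3 - 176*r^2 - 350*r + 900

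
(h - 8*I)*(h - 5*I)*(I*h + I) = I*h^3 + 13*h^2 + I*h^2 + 13*h - 40*I*h - 40*I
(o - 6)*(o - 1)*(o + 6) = o^3 - o^2 - 36*o + 36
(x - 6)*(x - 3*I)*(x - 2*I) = x^3 - 6*x^2 - 5*I*x^2 - 6*x + 30*I*x + 36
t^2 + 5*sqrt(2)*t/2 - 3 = (t - sqrt(2)/2)*(t + 3*sqrt(2))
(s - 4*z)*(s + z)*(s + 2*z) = s^3 - s^2*z - 10*s*z^2 - 8*z^3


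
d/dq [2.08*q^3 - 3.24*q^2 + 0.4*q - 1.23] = 6.24*q^2 - 6.48*q + 0.4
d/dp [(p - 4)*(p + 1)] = 2*p - 3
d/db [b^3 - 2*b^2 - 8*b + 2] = 3*b^2 - 4*b - 8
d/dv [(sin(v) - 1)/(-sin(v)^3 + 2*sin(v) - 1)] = (2*sin(v) + 1)*cos(v)/(sin(v) - cos(v)^2)^2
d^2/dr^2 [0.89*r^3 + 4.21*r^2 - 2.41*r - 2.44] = 5.34*r + 8.42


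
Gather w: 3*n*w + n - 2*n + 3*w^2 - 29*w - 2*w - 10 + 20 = -n + 3*w^2 + w*(3*n - 31) + 10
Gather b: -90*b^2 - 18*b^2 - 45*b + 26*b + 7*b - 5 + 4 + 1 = -108*b^2 - 12*b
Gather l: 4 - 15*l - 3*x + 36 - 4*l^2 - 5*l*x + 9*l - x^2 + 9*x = -4*l^2 + l*(-5*x - 6) - x^2 + 6*x + 40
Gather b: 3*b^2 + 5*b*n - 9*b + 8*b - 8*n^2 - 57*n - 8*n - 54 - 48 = 3*b^2 + b*(5*n - 1) - 8*n^2 - 65*n - 102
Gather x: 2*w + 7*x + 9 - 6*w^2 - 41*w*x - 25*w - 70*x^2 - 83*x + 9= -6*w^2 - 23*w - 70*x^2 + x*(-41*w - 76) + 18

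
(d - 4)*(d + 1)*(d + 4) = d^3 + d^2 - 16*d - 16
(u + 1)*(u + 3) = u^2 + 4*u + 3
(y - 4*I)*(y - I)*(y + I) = y^3 - 4*I*y^2 + y - 4*I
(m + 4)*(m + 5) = m^2 + 9*m + 20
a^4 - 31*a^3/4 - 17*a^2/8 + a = a*(a - 8)*(a - 1/4)*(a + 1/2)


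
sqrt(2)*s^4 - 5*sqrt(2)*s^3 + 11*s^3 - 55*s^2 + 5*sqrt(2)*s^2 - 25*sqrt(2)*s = s*(s - 5)*(s + 5*sqrt(2))*(sqrt(2)*s + 1)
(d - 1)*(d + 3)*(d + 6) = d^3 + 8*d^2 + 9*d - 18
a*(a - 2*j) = a^2 - 2*a*j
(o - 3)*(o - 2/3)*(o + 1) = o^3 - 8*o^2/3 - 5*o/3 + 2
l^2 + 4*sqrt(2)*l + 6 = (l + sqrt(2))*(l + 3*sqrt(2))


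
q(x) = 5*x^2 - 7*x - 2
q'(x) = 10*x - 7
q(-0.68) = 5.07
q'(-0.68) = -13.80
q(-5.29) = 174.95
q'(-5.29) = -59.90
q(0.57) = -4.37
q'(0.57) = -1.30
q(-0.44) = 2.05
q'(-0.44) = -11.40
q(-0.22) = -0.22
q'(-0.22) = -9.20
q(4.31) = 60.71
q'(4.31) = 36.10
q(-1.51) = 19.97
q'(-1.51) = -22.10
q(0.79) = -4.41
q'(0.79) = 0.90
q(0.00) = -2.00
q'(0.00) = -7.00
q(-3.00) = 64.00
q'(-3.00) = -37.00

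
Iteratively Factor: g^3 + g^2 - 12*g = (g)*(g^2 + g - 12) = g*(g + 4)*(g - 3)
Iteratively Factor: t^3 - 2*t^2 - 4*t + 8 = (t + 2)*(t^2 - 4*t + 4) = (t - 2)*(t + 2)*(t - 2)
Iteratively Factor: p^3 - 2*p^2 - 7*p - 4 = (p + 1)*(p^2 - 3*p - 4) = (p - 4)*(p + 1)*(p + 1)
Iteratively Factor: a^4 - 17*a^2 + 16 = (a + 1)*(a^3 - a^2 - 16*a + 16) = (a - 4)*(a + 1)*(a^2 + 3*a - 4) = (a - 4)*(a - 1)*(a + 1)*(a + 4)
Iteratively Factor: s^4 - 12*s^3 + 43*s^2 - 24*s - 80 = (s - 4)*(s^3 - 8*s^2 + 11*s + 20) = (s - 4)^2*(s^2 - 4*s - 5) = (s - 5)*(s - 4)^2*(s + 1)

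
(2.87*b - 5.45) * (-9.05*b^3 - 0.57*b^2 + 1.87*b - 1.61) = -25.9735*b^4 + 47.6866*b^3 + 8.4734*b^2 - 14.8122*b + 8.7745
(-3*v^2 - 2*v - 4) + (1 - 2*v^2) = -5*v^2 - 2*v - 3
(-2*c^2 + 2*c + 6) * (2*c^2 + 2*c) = -4*c^4 + 16*c^2 + 12*c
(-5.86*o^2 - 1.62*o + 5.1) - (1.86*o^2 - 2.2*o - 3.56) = -7.72*o^2 + 0.58*o + 8.66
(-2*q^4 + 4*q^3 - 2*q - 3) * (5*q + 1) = -10*q^5 + 18*q^4 + 4*q^3 - 10*q^2 - 17*q - 3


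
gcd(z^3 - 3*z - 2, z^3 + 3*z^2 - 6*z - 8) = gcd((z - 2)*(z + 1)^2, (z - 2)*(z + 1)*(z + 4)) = z^2 - z - 2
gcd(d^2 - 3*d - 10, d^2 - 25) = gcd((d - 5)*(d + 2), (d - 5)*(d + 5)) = d - 5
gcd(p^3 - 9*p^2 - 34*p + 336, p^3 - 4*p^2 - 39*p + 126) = p^2 - p - 42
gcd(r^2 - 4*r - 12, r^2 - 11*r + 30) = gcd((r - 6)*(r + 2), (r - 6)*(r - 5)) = r - 6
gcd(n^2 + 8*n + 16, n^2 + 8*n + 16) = n^2 + 8*n + 16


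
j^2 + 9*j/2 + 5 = (j + 2)*(j + 5/2)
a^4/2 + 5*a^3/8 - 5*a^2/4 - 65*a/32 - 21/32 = (a/2 + 1/4)*(a - 7/4)*(a + 1)*(a + 3/2)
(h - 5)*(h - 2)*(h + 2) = h^3 - 5*h^2 - 4*h + 20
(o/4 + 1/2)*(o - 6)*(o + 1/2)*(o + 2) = o^4/4 - 3*o^3/8 - 21*o^2/4 - 17*o/2 - 3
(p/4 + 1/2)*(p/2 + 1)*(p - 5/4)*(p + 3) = p^4/8 + 23*p^3/32 + 29*p^2/32 - p - 15/8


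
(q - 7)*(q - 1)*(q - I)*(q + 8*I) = q^4 - 8*q^3 + 7*I*q^3 + 15*q^2 - 56*I*q^2 - 64*q + 49*I*q + 56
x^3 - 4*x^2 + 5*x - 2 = (x - 2)*(x - 1)^2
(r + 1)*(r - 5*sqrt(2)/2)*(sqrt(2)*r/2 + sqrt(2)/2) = sqrt(2)*r^3/2 - 5*r^2/2 + sqrt(2)*r^2 - 5*r + sqrt(2)*r/2 - 5/2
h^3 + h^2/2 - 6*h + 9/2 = (h - 3/2)*(h - 1)*(h + 3)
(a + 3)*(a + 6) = a^2 + 9*a + 18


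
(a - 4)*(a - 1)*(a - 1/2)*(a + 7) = a^4 + 3*a^3/2 - 32*a^2 + 87*a/2 - 14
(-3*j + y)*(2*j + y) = -6*j^2 - j*y + y^2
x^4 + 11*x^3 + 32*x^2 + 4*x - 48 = (x - 1)*(x + 2)*(x + 4)*(x + 6)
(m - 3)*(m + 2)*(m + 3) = m^3 + 2*m^2 - 9*m - 18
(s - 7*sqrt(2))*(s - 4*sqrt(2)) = s^2 - 11*sqrt(2)*s + 56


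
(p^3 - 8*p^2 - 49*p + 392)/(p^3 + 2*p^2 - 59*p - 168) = (p - 7)/(p + 3)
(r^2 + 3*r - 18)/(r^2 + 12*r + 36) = (r - 3)/(r + 6)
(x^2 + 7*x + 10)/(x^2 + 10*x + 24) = (x^2 + 7*x + 10)/(x^2 + 10*x + 24)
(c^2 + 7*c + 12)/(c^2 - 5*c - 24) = (c + 4)/(c - 8)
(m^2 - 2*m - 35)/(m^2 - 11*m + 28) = (m + 5)/(m - 4)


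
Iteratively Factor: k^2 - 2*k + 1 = (k - 1)*(k - 1)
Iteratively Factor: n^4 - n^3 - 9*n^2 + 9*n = (n + 3)*(n^3 - 4*n^2 + 3*n) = (n - 1)*(n + 3)*(n^2 - 3*n) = n*(n - 1)*(n + 3)*(n - 3)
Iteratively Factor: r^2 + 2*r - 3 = (r - 1)*(r + 3)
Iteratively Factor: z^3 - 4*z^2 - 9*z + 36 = (z - 3)*(z^2 - z - 12) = (z - 3)*(z + 3)*(z - 4)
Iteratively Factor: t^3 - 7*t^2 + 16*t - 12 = (t - 2)*(t^2 - 5*t + 6) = (t - 3)*(t - 2)*(t - 2)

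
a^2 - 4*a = a*(a - 4)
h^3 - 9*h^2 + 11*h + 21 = (h - 7)*(h - 3)*(h + 1)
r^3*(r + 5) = r^4 + 5*r^3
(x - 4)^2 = x^2 - 8*x + 16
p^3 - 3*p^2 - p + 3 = (p - 3)*(p - 1)*(p + 1)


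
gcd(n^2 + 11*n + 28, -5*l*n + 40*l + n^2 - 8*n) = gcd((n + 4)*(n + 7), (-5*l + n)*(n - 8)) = 1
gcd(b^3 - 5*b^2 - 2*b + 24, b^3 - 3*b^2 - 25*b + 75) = b - 3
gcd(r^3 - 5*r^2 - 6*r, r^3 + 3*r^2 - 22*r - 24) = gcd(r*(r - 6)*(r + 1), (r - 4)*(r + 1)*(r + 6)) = r + 1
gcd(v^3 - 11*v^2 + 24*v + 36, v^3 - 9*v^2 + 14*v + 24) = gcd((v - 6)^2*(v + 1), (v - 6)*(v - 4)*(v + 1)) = v^2 - 5*v - 6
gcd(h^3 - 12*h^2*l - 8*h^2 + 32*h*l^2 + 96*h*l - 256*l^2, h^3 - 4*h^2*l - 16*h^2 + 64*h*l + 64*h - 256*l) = h^2 - 4*h*l - 8*h + 32*l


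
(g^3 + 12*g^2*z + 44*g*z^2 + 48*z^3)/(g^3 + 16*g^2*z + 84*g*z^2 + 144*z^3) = (g + 2*z)/(g + 6*z)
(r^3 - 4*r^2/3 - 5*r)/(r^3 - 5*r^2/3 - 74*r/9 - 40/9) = 3*r*(r - 3)/(3*r^2 - 10*r - 8)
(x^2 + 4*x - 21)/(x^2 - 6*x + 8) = (x^2 + 4*x - 21)/(x^2 - 6*x + 8)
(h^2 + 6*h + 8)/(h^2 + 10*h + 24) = (h + 2)/(h + 6)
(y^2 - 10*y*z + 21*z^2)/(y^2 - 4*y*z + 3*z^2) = (y - 7*z)/(y - z)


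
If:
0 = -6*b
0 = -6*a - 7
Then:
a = -7/6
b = 0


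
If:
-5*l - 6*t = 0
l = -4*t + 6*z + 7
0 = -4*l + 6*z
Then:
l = -21/19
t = 35/38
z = -14/19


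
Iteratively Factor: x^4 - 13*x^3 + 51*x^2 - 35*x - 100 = (x - 5)*(x^3 - 8*x^2 + 11*x + 20) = (x - 5)*(x - 4)*(x^2 - 4*x - 5) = (x - 5)^2*(x - 4)*(x + 1)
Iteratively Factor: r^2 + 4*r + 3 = (r + 3)*(r + 1)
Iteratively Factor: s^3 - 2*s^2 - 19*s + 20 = (s - 5)*(s^2 + 3*s - 4) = (s - 5)*(s + 4)*(s - 1)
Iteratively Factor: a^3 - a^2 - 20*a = (a + 4)*(a^2 - 5*a) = a*(a + 4)*(a - 5)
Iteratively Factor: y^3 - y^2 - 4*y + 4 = (y + 2)*(y^2 - 3*y + 2) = (y - 1)*(y + 2)*(y - 2)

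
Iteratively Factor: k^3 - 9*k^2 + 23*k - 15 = (k - 3)*(k^2 - 6*k + 5) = (k - 3)*(k - 1)*(k - 5)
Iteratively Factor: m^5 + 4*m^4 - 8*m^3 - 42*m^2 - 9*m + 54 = (m - 1)*(m^4 + 5*m^3 - 3*m^2 - 45*m - 54) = (m - 1)*(m + 3)*(m^3 + 2*m^2 - 9*m - 18) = (m - 3)*(m - 1)*(m + 3)*(m^2 + 5*m + 6) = (m - 3)*(m - 1)*(m + 3)^2*(m + 2)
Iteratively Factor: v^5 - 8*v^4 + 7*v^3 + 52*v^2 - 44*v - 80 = (v + 1)*(v^4 - 9*v^3 + 16*v^2 + 36*v - 80) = (v - 5)*(v + 1)*(v^3 - 4*v^2 - 4*v + 16) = (v - 5)*(v - 4)*(v + 1)*(v^2 - 4) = (v - 5)*(v - 4)*(v - 2)*(v + 1)*(v + 2)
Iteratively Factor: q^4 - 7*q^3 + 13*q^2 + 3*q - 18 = (q - 3)*(q^3 - 4*q^2 + q + 6) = (q - 3)*(q + 1)*(q^2 - 5*q + 6) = (q - 3)*(q - 2)*(q + 1)*(q - 3)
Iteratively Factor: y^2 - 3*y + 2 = (y - 2)*(y - 1)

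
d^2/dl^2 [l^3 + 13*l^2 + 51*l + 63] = 6*l + 26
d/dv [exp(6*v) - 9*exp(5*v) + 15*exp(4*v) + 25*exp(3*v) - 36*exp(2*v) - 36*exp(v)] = (6*exp(5*v) - 45*exp(4*v) + 60*exp(3*v) + 75*exp(2*v) - 72*exp(v) - 36)*exp(v)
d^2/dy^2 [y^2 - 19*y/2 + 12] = 2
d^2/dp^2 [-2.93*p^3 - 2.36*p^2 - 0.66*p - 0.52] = -17.58*p - 4.72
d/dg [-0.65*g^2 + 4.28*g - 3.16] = 4.28 - 1.3*g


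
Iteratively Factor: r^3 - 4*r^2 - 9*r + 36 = (r + 3)*(r^2 - 7*r + 12) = (r - 4)*(r + 3)*(r - 3)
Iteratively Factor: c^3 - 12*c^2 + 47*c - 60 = (c - 5)*(c^2 - 7*c + 12) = (c - 5)*(c - 3)*(c - 4)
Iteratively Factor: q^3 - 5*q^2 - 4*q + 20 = (q + 2)*(q^2 - 7*q + 10) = (q - 5)*(q + 2)*(q - 2)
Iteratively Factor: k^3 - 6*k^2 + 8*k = (k)*(k^2 - 6*k + 8) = k*(k - 4)*(k - 2)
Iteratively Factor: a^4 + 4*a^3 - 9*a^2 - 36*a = (a + 3)*(a^3 + a^2 - 12*a) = (a + 3)*(a + 4)*(a^2 - 3*a) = (a - 3)*(a + 3)*(a + 4)*(a)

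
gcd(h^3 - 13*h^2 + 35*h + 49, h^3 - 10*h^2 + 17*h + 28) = h^2 - 6*h - 7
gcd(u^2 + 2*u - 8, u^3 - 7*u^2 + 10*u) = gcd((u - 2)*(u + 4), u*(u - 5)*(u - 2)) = u - 2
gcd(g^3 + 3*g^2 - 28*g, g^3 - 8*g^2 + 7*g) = g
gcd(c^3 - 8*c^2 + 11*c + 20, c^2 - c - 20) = c - 5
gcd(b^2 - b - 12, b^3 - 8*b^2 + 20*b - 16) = b - 4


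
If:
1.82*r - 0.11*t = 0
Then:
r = 0.0604395604395604*t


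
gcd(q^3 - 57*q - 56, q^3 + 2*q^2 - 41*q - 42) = q^2 + 8*q + 7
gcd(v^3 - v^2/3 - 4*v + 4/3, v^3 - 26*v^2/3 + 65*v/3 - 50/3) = v - 2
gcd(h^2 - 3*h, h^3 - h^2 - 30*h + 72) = h - 3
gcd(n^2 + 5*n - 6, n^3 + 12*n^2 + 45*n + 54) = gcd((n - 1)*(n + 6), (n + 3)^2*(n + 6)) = n + 6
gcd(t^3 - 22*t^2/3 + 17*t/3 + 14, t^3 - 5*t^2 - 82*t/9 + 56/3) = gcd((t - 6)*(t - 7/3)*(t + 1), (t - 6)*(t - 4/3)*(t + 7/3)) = t - 6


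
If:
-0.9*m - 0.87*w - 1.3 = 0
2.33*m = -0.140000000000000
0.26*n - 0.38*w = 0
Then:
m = -0.06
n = -2.09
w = -1.43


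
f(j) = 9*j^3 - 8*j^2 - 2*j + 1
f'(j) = 27*j^2 - 16*j - 2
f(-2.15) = -121.13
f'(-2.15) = 157.21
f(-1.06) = -16.59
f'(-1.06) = 45.30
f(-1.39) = -35.85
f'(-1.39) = 72.41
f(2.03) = 39.26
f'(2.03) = 76.78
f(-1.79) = -72.67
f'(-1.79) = 113.15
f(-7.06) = -3550.69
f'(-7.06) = 1456.74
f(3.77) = 362.00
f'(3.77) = 321.43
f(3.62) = 315.87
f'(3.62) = 293.90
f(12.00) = 14377.00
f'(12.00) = 3694.00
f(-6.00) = -2219.00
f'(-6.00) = 1066.00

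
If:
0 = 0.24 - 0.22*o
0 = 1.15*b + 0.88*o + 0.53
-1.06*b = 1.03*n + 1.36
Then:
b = -1.30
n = 0.01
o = 1.09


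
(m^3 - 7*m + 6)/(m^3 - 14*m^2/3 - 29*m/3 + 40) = 3*(m^2 - 3*m + 2)/(3*m^2 - 23*m + 40)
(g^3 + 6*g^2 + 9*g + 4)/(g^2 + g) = g + 5 + 4/g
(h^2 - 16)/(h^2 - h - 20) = (h - 4)/(h - 5)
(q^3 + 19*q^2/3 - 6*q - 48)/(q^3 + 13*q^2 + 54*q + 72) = (q - 8/3)/(q + 4)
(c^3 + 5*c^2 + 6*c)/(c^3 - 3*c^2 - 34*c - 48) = c/(c - 8)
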